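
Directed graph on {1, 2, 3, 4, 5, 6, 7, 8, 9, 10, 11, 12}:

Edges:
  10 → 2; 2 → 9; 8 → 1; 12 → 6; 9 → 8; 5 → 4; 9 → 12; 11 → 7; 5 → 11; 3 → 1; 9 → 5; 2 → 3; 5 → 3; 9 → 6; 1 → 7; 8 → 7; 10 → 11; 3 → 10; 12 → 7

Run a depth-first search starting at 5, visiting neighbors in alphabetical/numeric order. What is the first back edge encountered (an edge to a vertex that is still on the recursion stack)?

2->3

DFS from 5 (visiting neighbors in alphabetical/numeric order); mark gray on enter, black on exit:
5 gray
  3 gray
    1 gray
      7 gray
      7 black
    1 black
    10 gray
      2 gray
        2→3: 3 is gray → back edge
First back edge: 2 → 3.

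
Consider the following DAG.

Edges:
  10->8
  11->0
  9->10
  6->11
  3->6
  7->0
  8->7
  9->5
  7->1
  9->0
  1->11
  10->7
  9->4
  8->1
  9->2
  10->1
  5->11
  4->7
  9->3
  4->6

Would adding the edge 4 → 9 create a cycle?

Adding 4→9 creates a cycle iff 9 can already reach 4.
Path from 9: 9 → 4.
So 9 → … → 4 → 9 is a cycle.

Yes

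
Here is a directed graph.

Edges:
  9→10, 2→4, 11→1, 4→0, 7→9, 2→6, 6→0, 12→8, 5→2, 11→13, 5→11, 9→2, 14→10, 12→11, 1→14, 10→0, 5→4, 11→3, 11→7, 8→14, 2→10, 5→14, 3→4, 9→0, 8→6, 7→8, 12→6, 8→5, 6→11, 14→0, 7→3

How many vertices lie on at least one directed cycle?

A vertex is on a directed cycle iff it belongs to a strongly connected component of size ≥ 2 (or has a self-loop).
The vertices on cycles are {2, 5, 6, 7, 8, 9, 11} — 7 in total.

7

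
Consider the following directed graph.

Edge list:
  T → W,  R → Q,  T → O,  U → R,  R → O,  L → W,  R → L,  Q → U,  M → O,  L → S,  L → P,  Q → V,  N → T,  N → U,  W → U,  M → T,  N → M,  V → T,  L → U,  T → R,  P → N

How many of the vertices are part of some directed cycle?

10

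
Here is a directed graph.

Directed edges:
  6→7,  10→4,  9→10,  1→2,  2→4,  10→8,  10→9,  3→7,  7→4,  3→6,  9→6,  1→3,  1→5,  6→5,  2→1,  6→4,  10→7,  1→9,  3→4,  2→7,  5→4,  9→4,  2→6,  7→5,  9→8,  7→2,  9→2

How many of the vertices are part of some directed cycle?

7

A vertex is on a directed cycle iff it belongs to a strongly connected component of size ≥ 2 (or has a self-loop).
The vertices on cycles are {1, 2, 3, 6, 7, 9, 10} — 7 in total.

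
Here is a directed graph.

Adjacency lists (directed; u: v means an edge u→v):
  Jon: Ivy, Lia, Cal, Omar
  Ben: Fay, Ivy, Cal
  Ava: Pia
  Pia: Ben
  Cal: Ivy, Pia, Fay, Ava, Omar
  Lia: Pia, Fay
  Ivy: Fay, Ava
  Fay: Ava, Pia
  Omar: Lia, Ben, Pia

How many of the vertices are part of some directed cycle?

8

A vertex is on a directed cycle iff it belongs to a strongly connected component of size ≥ 2 (or has a self-loop).
The vertices on cycles are {Ava, Ben, Cal, Fay, Ivy, Lia, Pia, Omar} — 8 in total.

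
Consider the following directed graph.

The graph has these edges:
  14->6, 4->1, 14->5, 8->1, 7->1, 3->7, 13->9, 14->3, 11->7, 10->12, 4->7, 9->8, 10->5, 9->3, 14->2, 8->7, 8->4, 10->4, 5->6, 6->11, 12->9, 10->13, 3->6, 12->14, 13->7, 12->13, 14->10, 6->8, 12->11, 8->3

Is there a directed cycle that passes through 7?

No

7 lies on a cycle iff there is a path from 7 back to itself.
Exploring from 7, it never reaches itself; equivalently, its strongly connected component is a singleton.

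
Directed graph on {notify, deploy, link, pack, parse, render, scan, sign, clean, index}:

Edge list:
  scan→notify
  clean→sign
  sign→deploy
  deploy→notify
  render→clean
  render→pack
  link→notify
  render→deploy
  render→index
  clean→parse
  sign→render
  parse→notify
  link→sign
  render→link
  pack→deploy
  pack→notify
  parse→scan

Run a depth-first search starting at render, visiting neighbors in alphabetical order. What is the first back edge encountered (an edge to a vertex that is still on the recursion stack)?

sign->render

DFS from render (visiting neighbors in alphabetical order); mark gray on enter, black on exit:
render gray
  clean gray
    parse gray
      notify gray
      notify black
      scan gray
        scan→notify: notify black — skip
      scan black
    parse black
    sign gray
      deploy gray
        deploy→notify: notify black — skip
      deploy black
      sign→render: render is gray → back edge
First back edge: sign → render.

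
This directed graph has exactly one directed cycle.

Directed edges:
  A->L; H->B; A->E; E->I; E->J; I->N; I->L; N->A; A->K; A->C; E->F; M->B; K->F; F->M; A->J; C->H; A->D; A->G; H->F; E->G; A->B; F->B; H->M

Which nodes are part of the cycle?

DFS with gray/black marking from A:
A gray
  B gray
  B black
  G gray
  G black
  J gray
  J black
  L gray
  L black
  K gray
    F gray
      F→B: B black — skip
      M gray
        M→B: B black — skip
      M black
    F black
  K black
  C gray
    H gray
      H→F: F black — skip
      H→B: B black — skip
      H→M: M black — skip
    H black
  C black
  E gray
    E→F: F black — skip
    E→J: J black — skip
    E→G: G black — skip
    I gray
      I→L: L black — skip
      N gray
        N→A: A is gray → back edge
Back edge closes the cycle A → E → I → N → A; its vertices are {A, E, I, N}.

A, E, I, N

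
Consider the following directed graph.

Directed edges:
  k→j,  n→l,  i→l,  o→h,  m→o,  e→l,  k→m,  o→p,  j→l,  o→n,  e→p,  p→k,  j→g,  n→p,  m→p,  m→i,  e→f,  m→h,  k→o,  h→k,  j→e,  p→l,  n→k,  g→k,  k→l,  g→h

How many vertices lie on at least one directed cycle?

A vertex is on a directed cycle iff it belongs to a strongly connected component of size ≥ 2 (or has a self-loop).
The vertices on cycles are {e, g, h, j, k, m, n, o, p} — 9 in total.

9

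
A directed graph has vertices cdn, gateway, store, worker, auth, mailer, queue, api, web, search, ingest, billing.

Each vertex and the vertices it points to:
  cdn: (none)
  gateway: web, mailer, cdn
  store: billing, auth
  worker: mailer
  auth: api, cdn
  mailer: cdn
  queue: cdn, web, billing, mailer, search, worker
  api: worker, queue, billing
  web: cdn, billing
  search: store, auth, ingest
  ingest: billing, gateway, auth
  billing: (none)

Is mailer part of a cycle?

No

mailer lies on a cycle iff there is a path from mailer back to itself.
Exploring from mailer, it never reaches itself; equivalently, its strongly connected component is a singleton.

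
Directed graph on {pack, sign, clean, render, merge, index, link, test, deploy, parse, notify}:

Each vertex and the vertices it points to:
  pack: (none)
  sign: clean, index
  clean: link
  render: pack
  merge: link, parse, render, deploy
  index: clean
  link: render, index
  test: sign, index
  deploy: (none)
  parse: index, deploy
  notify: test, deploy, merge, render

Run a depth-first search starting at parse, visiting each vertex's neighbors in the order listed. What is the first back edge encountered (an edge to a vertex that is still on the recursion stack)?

link→index

DFS from parse (visiting each vertex's neighbors in the order listed); mark gray on enter, black on exit:
parse gray
  index gray
    clean gray
      link gray
        render gray
          pack gray
          pack black
        render black
        link→index: index is gray → back edge
First back edge: link → index.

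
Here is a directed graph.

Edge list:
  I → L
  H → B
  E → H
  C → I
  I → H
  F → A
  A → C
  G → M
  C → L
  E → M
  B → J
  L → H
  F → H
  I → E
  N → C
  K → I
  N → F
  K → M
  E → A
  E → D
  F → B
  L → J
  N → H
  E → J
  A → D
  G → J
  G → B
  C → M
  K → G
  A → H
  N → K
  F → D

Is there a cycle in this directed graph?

Yes

DFS with white/gray/black marking, starting from F:
F gray
  B gray
    J gray
    J black
  B black
  A gray
    D gray
    D black
    C gray
      I gray
        L gray
          L→J: J black — skip
          H gray
            H→B: B black — skip
          H black
        L black
        E gray
          E→A: A is gray → back edge
Back edge found, so a cycle exists: A → C → I → E → A.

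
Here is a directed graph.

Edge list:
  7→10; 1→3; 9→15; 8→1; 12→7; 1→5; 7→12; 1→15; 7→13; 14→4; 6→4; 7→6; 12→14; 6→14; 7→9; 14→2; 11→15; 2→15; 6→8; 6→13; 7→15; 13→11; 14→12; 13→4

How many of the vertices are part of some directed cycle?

4

A vertex is on a directed cycle iff it belongs to a strongly connected component of size ≥ 2 (or has a self-loop).
The vertices on cycles are {6, 7, 12, 14} — 4 in total.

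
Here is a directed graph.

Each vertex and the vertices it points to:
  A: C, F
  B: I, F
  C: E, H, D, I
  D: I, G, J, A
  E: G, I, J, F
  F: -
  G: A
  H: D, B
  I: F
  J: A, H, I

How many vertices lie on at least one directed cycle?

7

A vertex is on a directed cycle iff it belongs to a strongly connected component of size ≥ 2 (or has a self-loop).
The vertices on cycles are {A, C, D, E, G, H, J} — 7 in total.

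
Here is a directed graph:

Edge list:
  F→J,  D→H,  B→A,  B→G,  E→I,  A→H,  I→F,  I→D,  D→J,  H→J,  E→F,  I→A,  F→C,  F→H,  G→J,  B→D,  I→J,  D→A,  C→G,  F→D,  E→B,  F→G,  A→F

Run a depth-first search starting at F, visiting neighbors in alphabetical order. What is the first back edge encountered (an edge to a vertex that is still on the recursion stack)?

A->F

DFS from F (visiting neighbors in alphabetical order); mark gray on enter, black on exit:
F gray
  C gray
    G gray
      J gray
      J black
    G black
  C black
  D gray
    A gray
      A→F: F is gray → back edge
First back edge: A → F.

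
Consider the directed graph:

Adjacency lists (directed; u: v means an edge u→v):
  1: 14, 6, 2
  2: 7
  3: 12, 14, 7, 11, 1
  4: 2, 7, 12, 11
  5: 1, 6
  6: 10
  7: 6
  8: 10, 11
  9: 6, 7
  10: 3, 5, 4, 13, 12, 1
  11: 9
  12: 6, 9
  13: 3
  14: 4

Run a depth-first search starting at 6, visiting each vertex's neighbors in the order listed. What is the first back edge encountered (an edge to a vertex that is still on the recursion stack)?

12→6

DFS from 6 (visiting each vertex's neighbors in the order listed); mark gray on enter, black on exit:
6 gray
  10 gray
    3 gray
      12 gray
        12→6: 6 is gray → back edge
First back edge: 12 → 6.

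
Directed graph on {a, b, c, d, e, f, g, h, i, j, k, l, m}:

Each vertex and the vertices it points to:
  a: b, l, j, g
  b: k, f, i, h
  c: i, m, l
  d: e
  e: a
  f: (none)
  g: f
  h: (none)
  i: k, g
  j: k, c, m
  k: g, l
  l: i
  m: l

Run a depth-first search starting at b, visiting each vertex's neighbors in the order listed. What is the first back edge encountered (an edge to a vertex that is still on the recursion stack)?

DFS from b (visiting each vertex's neighbors in the order listed); mark gray on enter, black on exit:
b gray
  k gray
    g gray
      f gray
      f black
    g black
    l gray
      i gray
        i→k: k is gray → back edge
First back edge: i → k.

i→k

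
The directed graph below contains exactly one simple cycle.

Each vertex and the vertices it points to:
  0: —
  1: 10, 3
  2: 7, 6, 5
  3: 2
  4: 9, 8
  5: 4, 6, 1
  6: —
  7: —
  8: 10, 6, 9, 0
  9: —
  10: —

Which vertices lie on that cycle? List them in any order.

DFS with gray/black marking from 1:
1 gray
  10 gray
  10 black
  3 gray
    2 gray
      7 gray
      7 black
      6 gray
      6 black
      5 gray
        4 gray
          9 gray
          9 black
          8 gray
            8→10: 10 black — skip
            8→6: 6 black — skip
            8→9: 9 black — skip
            0 gray
            0 black
          8 black
        4 black
        5→6: 6 black — skip
        5→1: 1 is gray → back edge
Back edge closes the cycle 1 → 3 → 2 → 5 → 1; its vertices are {1, 2, 3, 5}.

1, 2, 3, 5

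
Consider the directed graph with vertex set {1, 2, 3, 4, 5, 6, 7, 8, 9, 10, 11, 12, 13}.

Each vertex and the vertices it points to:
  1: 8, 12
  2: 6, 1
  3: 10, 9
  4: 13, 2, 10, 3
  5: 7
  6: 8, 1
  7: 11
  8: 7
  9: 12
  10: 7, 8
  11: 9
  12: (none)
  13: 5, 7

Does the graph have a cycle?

No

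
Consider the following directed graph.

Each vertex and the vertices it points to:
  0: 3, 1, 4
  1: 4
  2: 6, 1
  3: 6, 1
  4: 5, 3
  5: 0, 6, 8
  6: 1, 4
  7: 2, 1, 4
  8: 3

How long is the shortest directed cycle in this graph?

3

For each vertex v, BFS finds the shortest path from v back to v.
The shortest such closed walk is 4 → 3 → 6 → 4, length 3.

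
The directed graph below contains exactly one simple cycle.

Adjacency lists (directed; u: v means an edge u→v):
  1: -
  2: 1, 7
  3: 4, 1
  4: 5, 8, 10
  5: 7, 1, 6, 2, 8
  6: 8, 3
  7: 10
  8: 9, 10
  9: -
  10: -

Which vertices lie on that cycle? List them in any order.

3, 4, 5, 6

DFS with gray/black marking from 4:
4 gray
  5 gray
    7 gray
      10 gray
      10 black
    7 black
    1 gray
    1 black
    6 gray
      8 gray
        9 gray
        9 black
        8→10: 10 black — skip
      8 black
      3 gray
        3→4: 4 is gray → back edge
Back edge closes the cycle 4 → 5 → 6 → 3 → 4; its vertices are {3, 4, 5, 6}.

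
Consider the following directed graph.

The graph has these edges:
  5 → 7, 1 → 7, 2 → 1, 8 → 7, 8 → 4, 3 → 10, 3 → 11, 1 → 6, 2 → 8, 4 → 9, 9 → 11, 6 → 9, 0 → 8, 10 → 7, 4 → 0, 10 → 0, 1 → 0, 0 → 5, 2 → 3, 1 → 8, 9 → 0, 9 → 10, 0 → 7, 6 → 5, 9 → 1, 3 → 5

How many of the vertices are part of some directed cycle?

A vertex is on a directed cycle iff it belongs to a strongly connected component of size ≥ 2 (or has a self-loop).
The vertices on cycles are {0, 1, 4, 6, 8, 9, 10} — 7 in total.

7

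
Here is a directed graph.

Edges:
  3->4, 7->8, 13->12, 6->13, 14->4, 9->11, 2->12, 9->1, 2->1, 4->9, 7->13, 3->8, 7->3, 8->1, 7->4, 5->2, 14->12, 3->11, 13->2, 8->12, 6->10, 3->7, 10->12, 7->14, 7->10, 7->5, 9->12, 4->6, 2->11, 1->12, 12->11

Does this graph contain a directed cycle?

Yes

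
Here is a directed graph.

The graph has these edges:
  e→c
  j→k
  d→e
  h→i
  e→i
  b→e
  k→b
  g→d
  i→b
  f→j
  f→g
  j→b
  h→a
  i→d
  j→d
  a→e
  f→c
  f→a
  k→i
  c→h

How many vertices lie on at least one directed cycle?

7

A vertex is on a directed cycle iff it belongs to a strongly connected component of size ≥ 2 (or has a self-loop).
The vertices on cycles are {a, b, c, d, e, h, i} — 7 in total.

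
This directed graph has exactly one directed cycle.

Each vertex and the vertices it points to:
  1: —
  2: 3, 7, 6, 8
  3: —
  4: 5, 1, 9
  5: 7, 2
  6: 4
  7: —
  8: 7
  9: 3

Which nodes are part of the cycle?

2, 4, 5, 6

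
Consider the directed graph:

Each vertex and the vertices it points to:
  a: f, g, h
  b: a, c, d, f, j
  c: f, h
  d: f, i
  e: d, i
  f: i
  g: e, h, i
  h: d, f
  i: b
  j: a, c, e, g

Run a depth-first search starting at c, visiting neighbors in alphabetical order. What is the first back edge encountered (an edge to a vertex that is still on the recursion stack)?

DFS from c (visiting neighbors in alphabetical order); mark gray on enter, black on exit:
c gray
  f gray
    i gray
      b gray
        a gray
          a→f: f is gray → back edge
First back edge: a → f.

a->f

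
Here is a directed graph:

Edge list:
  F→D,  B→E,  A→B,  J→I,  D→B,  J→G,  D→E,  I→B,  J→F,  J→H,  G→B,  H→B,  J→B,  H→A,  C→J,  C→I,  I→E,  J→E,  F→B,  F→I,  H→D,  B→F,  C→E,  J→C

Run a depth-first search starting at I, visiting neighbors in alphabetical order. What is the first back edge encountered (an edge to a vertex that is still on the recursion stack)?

DFS from I (visiting neighbors in alphabetical order); mark gray on enter, black on exit:
I gray
  B gray
    E gray
    E black
    F gray
      F→B: B is gray → back edge
First back edge: F → B.

F→B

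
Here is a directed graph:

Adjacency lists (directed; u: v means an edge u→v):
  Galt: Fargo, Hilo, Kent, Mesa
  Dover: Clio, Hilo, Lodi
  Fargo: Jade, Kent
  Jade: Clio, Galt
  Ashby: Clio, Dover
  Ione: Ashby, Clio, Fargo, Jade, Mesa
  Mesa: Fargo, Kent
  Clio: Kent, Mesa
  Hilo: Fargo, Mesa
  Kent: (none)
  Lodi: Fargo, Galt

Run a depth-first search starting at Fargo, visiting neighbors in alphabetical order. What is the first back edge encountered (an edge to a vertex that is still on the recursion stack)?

DFS from Fargo (visiting neighbors in alphabetical order); mark gray on enter, black on exit:
Fargo gray
  Jade gray
    Clio gray
      Kent gray
      Kent black
      Mesa gray
        Mesa→Fargo: Fargo is gray → back edge
First back edge: Mesa → Fargo.

Mesa->Fargo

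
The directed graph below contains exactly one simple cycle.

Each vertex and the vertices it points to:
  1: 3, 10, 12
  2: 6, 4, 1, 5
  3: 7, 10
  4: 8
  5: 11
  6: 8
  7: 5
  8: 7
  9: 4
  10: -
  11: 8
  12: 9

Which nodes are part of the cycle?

5, 7, 8, 11

DFS with gray/black marking from 7:
7 gray
  5 gray
    11 gray
      8 gray
        8→7: 7 is gray → back edge
Back edge closes the cycle 7 → 5 → 11 → 8 → 7; its vertices are {5, 7, 8, 11}.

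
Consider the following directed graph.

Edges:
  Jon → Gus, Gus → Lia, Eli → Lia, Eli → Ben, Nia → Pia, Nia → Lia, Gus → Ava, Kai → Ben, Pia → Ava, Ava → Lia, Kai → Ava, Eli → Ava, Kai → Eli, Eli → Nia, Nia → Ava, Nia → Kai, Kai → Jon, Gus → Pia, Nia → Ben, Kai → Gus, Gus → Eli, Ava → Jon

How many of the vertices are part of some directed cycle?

A vertex is on a directed cycle iff it belongs to a strongly connected component of size ≥ 2 (or has a self-loop).
The vertices on cycles are {Ava, Eli, Gus, Jon, Kai, Nia, Pia} — 7 in total.

7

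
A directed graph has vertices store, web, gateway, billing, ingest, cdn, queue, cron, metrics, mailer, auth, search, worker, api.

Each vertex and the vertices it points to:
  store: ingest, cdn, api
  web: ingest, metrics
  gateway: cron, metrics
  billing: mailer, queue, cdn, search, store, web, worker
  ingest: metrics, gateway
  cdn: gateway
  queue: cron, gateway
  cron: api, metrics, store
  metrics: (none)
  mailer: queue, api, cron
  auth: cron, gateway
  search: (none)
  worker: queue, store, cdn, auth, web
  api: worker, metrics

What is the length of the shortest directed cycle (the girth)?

3

For each vertex v, BFS finds the shortest path from v back to v.
The shortest such closed walk is worker → store → api → worker, length 3.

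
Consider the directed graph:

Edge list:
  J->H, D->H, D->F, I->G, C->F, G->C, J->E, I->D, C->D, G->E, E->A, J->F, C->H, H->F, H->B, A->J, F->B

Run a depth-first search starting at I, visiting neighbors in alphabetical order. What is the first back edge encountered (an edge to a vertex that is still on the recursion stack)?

DFS from I (visiting neighbors in alphabetical order); mark gray on enter, black on exit:
I gray
  D gray
    F gray
      B gray
      B black
    F black
    H gray
      H→B: B black — skip
      H→F: F black — skip
    H black
  D black
  G gray
    C gray
      C→D: D black — skip
      C→F: F black — skip
      C→H: H black — skip
    C black
    E gray
      A gray
        J gray
          J→E: E is gray → back edge
First back edge: J → E.

J->E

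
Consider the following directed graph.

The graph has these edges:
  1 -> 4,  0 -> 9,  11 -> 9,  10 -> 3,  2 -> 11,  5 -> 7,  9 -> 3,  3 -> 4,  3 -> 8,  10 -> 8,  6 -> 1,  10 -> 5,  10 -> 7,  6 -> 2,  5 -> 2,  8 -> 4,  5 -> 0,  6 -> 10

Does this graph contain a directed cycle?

No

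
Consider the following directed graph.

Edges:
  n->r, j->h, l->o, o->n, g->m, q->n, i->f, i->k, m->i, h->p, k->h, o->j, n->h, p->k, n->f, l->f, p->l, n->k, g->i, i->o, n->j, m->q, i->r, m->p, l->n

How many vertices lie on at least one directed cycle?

A vertex is on a directed cycle iff it belongs to a strongly connected component of size ≥ 2 (or has a self-loop).
The vertices on cycles are {h, j, k, l, n, o, p} — 7 in total.

7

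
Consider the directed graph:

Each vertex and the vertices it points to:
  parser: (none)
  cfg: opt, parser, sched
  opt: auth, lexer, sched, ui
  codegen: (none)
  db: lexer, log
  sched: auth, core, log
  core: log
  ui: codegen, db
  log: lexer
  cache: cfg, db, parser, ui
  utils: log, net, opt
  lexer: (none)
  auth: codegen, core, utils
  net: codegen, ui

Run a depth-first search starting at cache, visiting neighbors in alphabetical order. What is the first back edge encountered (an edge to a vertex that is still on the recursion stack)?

utils->opt

DFS from cache (visiting neighbors in alphabetical order); mark gray on enter, black on exit:
cache gray
  cfg gray
    opt gray
      auth gray
        codegen gray
        codegen black
        core gray
          log gray
            lexer gray
            lexer black
          log black
        core black
        utils gray
          utils→log: log black — skip
          net gray
            net→codegen: codegen black — skip
            ui gray
              ui→codegen: codegen black — skip
              db gray
                db→lexer: lexer black — skip
                db→log: log black — skip
              db black
            ui black
          net black
          utils→opt: opt is gray → back edge
First back edge: utils → opt.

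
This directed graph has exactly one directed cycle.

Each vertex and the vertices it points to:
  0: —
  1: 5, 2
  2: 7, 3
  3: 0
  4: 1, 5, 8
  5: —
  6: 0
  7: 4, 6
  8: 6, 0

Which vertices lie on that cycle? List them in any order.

DFS with gray/black marking from 2:
2 gray
  7 gray
    4 gray
      1 gray
        5 gray
        5 black
        1→2: 2 is gray → back edge
Back edge closes the cycle 2 → 7 → 4 → 1 → 2; its vertices are {1, 2, 4, 7}.

1, 2, 4, 7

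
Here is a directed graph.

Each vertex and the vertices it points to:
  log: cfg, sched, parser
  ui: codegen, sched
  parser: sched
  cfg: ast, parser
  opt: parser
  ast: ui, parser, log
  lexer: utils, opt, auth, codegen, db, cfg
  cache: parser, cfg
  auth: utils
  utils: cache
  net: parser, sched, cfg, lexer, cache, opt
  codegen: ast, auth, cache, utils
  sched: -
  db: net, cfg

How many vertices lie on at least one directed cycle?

A vertex is on a directed cycle iff it belongs to a strongly connected component of size ≥ 2 (or has a self-loop).
The vertices on cycles are {db, ui, ast, cfg, log, net, auth, cache, lexer, utils, codegen} — 11 in total.

11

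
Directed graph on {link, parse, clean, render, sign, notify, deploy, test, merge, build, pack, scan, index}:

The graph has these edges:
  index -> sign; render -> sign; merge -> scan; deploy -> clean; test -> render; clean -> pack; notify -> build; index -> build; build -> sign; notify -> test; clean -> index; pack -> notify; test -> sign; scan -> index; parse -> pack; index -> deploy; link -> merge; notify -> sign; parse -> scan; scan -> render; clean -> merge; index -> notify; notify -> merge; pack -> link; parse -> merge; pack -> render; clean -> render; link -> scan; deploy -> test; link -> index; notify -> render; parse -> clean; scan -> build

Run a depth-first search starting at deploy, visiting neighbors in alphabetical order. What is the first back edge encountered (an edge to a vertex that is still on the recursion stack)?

DFS from deploy (visiting neighbors in alphabetical order); mark gray on enter, black on exit:
deploy gray
  clean gray
    index gray
      build gray
        sign gray
        sign black
      build black
      index→deploy: deploy is gray → back edge
First back edge: index → deploy.

index→deploy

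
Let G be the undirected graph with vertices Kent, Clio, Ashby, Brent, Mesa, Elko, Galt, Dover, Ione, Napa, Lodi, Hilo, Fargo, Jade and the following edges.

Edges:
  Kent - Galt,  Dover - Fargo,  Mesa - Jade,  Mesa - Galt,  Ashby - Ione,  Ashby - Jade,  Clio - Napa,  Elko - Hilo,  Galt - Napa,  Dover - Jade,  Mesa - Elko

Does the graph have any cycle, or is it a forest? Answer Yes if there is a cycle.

DFS, tracking each vertex's parent; an edge to a visited non-parent vertex closes a cycle.
Start from Ione:
visit Ione (parent –)
  visit Ashby (parent Ione)
    Ashby–Ione: parent, skip
    visit Jade (parent Ashby)
      visit Mesa (parent Jade)
        Mesa–Jade: parent, skip
        visit Elko (parent Mesa)
          visit Hilo (parent Elko)
            Hilo–Elko: parent, skip
          Elko–Mesa: parent, skip
        visit Galt (parent Mesa)
          Galt–Mesa: parent, skip
          visit Napa (parent Galt)
            Napa–Galt: parent, skip
            visit Clio (parent Napa)
              Clio–Napa: parent, skip
          visit Kent (parent Galt)
            Kent–Galt: parent, skip
      visit Dover (parent Jade)
        visit Fargo (parent Dover)
          Fargo–Dover: parent, skip
        Dover–Jade: parent, skip
      Jade–Ashby: parent, skip
visit Brent (parent –)
visit Lodi (parent –)
No non-parent visited neighbor found — the graph is a forest.

No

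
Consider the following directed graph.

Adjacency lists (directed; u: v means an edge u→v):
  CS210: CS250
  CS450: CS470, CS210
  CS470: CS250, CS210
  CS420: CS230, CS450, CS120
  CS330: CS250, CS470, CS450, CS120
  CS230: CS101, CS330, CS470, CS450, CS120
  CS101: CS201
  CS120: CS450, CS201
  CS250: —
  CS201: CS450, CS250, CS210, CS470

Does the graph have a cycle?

No

DFS with white/gray/black marking, starting from CS201:
CS201 gray
  CS450 gray
    CS470 gray
      CS250 gray
      CS250 black
      CS210 gray
        CS210→CS250: CS250 black — skip
      CS210 black
    CS470 black
    CS450→CS210: CS210 black — skip
  CS450 black
  CS201→CS250: CS250 black — skip
  CS201→CS210: CS210 black — skip
  CS201→CS470: CS470 black — skip
CS201 black
CS420 gray
  CS230 gray
    CS101 gray
      CS101→CS201: CS201 black — skip
    CS101 black
    CS330 gray
      CS330→CS250: CS250 black — skip
      CS330→CS470: CS470 black — skip
      CS330→CS450: CS450 black — skip
      CS120 gray
        CS120→CS450: CS450 black — skip
        CS120→CS201: CS201 black — skip
      CS120 black
    CS330 black
    CS230→CS470: CS470 black — skip
    CS230→CS450: CS450 black — skip
    CS230→CS120: CS120 black — skip
  CS230 black
  CS420→CS450: CS450 black — skip
  CS420→CS120: CS120 black — skip
CS420 black
Every edge goes to a white or black vertex — no back edge, so the graph is acyclic.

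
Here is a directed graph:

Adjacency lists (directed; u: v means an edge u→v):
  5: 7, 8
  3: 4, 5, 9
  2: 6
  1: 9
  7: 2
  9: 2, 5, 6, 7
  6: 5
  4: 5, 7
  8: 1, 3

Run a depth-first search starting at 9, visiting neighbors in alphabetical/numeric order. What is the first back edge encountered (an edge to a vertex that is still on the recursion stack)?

7->2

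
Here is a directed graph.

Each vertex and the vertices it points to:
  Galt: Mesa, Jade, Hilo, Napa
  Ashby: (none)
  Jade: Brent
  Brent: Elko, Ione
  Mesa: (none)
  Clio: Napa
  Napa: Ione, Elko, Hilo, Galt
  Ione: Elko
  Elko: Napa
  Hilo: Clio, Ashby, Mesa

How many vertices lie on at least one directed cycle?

8

A vertex is on a directed cycle iff it belongs to a strongly connected component of size ≥ 2 (or has a self-loop).
The vertices on cycles are {Clio, Elko, Galt, Hilo, Ione, Jade, Napa, Brent} — 8 in total.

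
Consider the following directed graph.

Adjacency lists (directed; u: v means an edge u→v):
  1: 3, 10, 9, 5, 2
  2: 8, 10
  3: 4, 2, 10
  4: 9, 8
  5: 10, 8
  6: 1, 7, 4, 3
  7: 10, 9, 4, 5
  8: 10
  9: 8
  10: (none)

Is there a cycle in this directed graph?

No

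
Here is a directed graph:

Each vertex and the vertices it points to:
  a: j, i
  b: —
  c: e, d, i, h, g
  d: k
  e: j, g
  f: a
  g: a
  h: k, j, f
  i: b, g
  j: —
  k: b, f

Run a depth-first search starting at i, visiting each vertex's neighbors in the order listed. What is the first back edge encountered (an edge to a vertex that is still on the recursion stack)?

DFS from i (visiting each vertex's neighbors in the order listed); mark gray on enter, black on exit:
i gray
  b gray
  b black
  g gray
    a gray
      j gray
      j black
      a→i: i is gray → back edge
First back edge: a → i.

a→i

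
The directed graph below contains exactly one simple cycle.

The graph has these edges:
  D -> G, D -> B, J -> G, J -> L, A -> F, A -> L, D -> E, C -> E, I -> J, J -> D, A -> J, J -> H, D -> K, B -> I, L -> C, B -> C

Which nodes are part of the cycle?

B, D, I, J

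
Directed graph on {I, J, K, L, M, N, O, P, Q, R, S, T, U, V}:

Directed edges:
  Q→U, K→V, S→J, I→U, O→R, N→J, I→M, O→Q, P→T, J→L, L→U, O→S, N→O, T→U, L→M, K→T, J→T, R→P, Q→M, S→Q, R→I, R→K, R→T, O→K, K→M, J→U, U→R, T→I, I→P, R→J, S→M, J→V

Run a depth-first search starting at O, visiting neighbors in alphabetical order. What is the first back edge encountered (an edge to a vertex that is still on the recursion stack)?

DFS from O (visiting neighbors in alphabetical order); mark gray on enter, black on exit:
O gray
  K gray
    M gray
    M black
    T gray
      I gray
        I→M: M black — skip
        P gray
          P→T: T is gray → back edge
First back edge: P → T.

P->T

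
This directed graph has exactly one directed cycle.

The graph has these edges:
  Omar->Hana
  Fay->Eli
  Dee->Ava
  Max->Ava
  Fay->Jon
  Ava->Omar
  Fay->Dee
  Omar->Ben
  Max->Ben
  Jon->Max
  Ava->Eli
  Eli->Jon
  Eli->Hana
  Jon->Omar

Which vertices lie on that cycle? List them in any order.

DFS with gray/black marking from Jon:
Jon gray
  Omar gray
    Ben gray
    Ben black
    Hana gray
    Hana black
  Omar black
  Max gray
    Ava gray
      Eli gray
        Eli→Jon: Jon is gray → back edge
Back edge closes the cycle Jon → Max → Ava → Eli → Jon; its vertices are {Ava, Eli, Jon, Max}.

Ava, Eli, Jon, Max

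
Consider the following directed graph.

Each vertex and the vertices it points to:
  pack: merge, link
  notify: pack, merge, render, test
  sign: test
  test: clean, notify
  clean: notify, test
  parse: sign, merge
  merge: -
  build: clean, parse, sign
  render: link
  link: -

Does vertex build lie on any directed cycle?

No

build lies on a cycle iff there is a path from build back to itself.
Exploring from build, it never reaches itself; equivalently, its strongly connected component is a singleton.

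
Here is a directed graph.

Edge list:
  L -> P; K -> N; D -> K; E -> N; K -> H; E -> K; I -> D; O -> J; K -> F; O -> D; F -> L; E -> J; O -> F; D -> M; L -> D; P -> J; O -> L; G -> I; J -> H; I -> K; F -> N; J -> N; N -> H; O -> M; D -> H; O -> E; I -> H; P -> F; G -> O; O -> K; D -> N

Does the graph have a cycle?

Yes

DFS with white/gray/black marking, starting from D:
D gray
  H gray
  H black
  K gray
    K→H: H black — skip
    F gray
      L gray
        P gray
          P→F: F is gray → back edge
Back edge found, so a cycle exists: F → L → P → F.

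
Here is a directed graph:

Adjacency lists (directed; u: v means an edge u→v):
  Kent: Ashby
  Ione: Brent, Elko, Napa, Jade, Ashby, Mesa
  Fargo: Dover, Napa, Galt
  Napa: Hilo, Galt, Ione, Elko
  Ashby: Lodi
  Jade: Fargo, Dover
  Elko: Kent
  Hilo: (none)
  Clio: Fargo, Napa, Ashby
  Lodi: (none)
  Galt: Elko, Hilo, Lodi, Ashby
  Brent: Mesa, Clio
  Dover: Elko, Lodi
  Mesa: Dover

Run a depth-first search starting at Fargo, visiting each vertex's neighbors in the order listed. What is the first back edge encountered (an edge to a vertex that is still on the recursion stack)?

Clio->Fargo

DFS from Fargo (visiting each vertex's neighbors in the order listed); mark gray on enter, black on exit:
Fargo gray
  Dover gray
    Elko gray
      Kent gray
        Ashby gray
          Lodi gray
          Lodi black
        Ashby black
      Kent black
    Elko black
    Dover→Lodi: Lodi black — skip
  Dover black
  Napa gray
    Hilo gray
    Hilo black
    Galt gray
      Galt→Elko: Elko black — skip
      Galt→Hilo: Hilo black — skip
      Galt→Lodi: Lodi black — skip
      Galt→Ashby: Ashby black — skip
    Galt black
    Ione gray
      Brent gray
        Mesa gray
          Mesa→Dover: Dover black — skip
        Mesa black
        Clio gray
          Clio→Fargo: Fargo is gray → back edge
First back edge: Clio → Fargo.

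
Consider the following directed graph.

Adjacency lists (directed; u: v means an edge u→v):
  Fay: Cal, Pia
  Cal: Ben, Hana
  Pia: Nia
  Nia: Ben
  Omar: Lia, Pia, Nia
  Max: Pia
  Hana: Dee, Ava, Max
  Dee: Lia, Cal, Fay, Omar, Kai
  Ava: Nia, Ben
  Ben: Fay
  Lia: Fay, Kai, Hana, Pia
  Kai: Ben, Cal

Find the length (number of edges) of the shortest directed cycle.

For each vertex v, BFS finds the shortest path from v back to v.
The shortest such closed walk is Hana → Dee → Cal → Hana, length 3.

3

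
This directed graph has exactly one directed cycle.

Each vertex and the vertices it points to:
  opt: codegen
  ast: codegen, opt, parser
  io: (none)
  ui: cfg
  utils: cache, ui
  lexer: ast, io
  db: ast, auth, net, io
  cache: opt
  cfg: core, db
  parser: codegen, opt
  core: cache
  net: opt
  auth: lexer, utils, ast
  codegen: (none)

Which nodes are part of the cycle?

DFS with gray/black marking from cfg:
cfg gray
  core gray
    cache gray
      opt gray
        codegen gray
        codegen black
      opt black
    cache black
  core black
  db gray
    ast gray
      ast→codegen: codegen black — skip
      ast→opt: opt black — skip
      parser gray
        parser→codegen: codegen black — skip
        parser→opt: opt black — skip
      parser black
    ast black
    auth gray
      lexer gray
        lexer→ast: ast black — skip
        io gray
        io black
      lexer black
      utils gray
        utils→cache: cache black — skip
        ui gray
          ui→cfg: cfg is gray → back edge
Back edge closes the cycle cfg → db → auth → utils → ui → cfg; its vertices are {db, ui, cfg, auth, utils}.

db, ui, cfg, auth, utils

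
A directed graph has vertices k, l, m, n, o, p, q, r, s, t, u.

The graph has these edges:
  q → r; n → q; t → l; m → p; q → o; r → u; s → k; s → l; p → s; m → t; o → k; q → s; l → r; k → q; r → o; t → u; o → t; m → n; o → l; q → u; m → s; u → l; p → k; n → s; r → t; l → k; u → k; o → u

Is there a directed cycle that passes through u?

u is on a cycle iff u can reach itself via ≥1 edge.
u → k → q → u — yes.

Yes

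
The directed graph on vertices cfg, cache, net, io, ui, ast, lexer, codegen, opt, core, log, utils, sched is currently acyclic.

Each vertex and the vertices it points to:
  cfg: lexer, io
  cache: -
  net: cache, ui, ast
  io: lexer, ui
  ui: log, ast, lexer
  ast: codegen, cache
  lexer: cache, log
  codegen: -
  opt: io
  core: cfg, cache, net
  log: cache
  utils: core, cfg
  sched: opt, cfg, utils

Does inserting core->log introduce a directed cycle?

Adding core→log creates a cycle iff log can already reach core.
Explore from log: no path reaches core. The graph stays acyclic.

No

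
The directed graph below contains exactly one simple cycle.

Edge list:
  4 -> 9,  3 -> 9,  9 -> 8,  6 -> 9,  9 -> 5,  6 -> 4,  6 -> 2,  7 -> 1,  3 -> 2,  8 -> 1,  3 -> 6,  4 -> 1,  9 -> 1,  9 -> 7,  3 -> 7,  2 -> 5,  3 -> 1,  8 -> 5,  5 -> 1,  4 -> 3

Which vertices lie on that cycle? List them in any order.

3, 4, 6

DFS with gray/black marking from 3:
3 gray
  2 gray
    5 gray
      1 gray
      1 black
    5 black
  2 black
  3→1: 1 black — skip
  6 gray
    4 gray
      4→3: 3 is gray → back edge
Back edge closes the cycle 3 → 6 → 4 → 3; its vertices are {3, 4, 6}.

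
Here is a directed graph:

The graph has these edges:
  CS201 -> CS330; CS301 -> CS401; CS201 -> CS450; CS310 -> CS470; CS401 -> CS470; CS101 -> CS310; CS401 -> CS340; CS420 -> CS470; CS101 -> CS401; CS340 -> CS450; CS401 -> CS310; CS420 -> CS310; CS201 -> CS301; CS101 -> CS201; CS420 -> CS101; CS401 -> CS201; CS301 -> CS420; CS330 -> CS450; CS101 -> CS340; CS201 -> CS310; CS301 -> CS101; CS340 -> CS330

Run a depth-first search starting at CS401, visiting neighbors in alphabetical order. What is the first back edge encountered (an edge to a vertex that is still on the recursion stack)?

DFS from CS401 (visiting neighbors in alphabetical order); mark gray on enter, black on exit:
CS401 gray
  CS201 gray
    CS301 gray
      CS101 gray
        CS101→CS201: CS201 is gray → back edge
First back edge: CS101 → CS201.

CS101→CS201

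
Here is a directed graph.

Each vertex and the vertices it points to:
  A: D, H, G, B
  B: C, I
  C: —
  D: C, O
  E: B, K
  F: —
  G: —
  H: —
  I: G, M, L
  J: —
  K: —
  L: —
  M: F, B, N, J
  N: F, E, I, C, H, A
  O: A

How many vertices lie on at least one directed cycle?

A vertex is on a directed cycle iff it belongs to a strongly connected component of size ≥ 2 (or has a self-loop).
The vertices on cycles are {A, B, D, E, I, M, N, O} — 8 in total.

8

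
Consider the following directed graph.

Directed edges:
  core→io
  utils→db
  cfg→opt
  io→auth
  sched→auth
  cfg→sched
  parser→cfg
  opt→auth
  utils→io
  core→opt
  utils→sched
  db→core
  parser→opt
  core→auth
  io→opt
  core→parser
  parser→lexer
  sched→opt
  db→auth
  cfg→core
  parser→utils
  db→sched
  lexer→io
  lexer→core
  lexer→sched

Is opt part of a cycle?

No

opt lies on a cycle iff there is a path from opt back to itself.
Exploring from opt, it never reaches itself; equivalently, its strongly connected component is a singleton.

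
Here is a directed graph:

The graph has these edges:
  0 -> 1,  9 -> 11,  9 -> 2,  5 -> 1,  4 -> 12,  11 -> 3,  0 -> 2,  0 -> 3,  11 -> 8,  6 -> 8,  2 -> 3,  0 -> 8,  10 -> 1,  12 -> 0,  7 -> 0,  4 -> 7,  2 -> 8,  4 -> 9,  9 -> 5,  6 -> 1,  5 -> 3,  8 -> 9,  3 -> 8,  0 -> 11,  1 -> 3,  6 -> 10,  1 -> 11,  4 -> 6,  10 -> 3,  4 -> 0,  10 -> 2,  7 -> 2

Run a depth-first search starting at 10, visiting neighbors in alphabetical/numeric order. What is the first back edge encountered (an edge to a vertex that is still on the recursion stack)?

2→3

DFS from 10 (visiting neighbors in alphabetical/numeric order); mark gray on enter, black on exit:
10 gray
  1 gray
    3 gray
      8 gray
        9 gray
          2 gray
            2→3: 3 is gray → back edge
First back edge: 2 → 3.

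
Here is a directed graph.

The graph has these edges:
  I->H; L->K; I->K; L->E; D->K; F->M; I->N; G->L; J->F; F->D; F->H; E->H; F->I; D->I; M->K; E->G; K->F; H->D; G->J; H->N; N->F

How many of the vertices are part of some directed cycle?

A vertex is on a directed cycle iff it belongs to a strongly connected component of size ≥ 2 (or has a self-loop).
The vertices on cycles are {D, E, F, G, H, I, K, L, M, N} — 10 in total.

10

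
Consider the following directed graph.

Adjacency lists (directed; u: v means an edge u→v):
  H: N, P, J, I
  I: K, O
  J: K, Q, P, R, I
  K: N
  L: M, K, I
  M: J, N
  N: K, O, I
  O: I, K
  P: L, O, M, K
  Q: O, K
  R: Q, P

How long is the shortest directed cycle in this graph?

For each vertex v, BFS finds the shortest path from v back to v.
The shortest such closed walk is N → K → N, length 2.

2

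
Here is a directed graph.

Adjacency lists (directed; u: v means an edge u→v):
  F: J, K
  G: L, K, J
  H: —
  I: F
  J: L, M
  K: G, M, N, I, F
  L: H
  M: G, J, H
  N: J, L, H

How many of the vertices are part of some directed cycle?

A vertex is on a directed cycle iff it belongs to a strongly connected component of size ≥ 2 (or has a self-loop).
The vertices on cycles are {F, G, I, J, K, M, N} — 7 in total.

7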